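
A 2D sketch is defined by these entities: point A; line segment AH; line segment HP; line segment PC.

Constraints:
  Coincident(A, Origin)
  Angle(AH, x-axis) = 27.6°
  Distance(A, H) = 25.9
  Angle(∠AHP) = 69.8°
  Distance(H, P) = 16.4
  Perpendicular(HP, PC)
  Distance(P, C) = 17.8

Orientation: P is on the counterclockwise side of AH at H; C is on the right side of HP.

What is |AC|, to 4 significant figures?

42.76

A is at the origin; AH runs at 27.6° with length 25.9, so H = 25.9·(cos 27.6°, sin 27.6°) = (22.95, 12.00). ∠AHP = 69.8°, so HP runs at 27.6° + (180° − 69.8°) = 137.8° from the x-axis; with |HP| = 16.4, P = H + 16.4·(cos 137.8°, sin 137.8°) = (10.80, 23.02). HP ⟂ PC; with |PC| = 17.8 on the right of HP, C = P + 17.8·(0.6717, 0.7408) = (22.76, 36.20). Then |AC| = |C − A| = 42.76.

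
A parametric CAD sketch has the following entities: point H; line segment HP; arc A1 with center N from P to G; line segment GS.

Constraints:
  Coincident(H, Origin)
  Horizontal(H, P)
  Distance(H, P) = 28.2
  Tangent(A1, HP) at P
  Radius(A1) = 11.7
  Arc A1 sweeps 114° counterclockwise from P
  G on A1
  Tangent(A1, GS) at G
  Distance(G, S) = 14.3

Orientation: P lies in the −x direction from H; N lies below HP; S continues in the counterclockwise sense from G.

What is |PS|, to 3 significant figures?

29.9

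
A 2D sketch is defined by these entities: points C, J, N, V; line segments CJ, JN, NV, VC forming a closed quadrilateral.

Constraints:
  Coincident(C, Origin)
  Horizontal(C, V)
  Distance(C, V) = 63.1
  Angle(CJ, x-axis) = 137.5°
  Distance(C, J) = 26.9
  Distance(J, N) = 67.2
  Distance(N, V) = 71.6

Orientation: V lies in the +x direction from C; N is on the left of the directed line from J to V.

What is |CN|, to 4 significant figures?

70.09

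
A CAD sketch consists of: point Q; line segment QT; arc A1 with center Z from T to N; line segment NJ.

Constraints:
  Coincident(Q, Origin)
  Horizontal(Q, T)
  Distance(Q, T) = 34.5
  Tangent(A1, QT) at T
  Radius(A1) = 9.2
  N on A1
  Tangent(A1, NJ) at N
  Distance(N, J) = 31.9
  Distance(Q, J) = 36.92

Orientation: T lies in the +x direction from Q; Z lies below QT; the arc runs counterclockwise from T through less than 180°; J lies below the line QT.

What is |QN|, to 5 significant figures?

26.666

Checks: |ZN| = 9.200 ✓; ∠(ZN, NJ) = 90.00° ✓; |NJ| = 31.90 ✓; |QJ| = 36.92 ✓.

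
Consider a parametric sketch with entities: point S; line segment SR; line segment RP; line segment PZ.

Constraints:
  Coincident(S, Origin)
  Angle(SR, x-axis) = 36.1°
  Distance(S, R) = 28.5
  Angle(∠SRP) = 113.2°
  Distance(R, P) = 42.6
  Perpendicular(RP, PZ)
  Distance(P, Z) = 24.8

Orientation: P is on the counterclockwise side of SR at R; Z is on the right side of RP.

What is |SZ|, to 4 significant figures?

74.15

S is at the origin; SR runs at 36.1° with length 28.5, so R = 28.5·(cos 36.1°, sin 36.1°) = (23.03, 16.79). ∠SRP = 113.2°, so RP runs at 36.1° + (180° − 113.2°) = 102.9° from the x-axis; with |RP| = 42.6, P = R + 42.6·(cos 102.9°, sin 102.9°) = (13.52, 58.32). RP ⟂ PZ; with |PZ| = 24.8 on the right of RP, Z = P + 24.8·(0.9748, 0.2233) = (37.69, 63.85). Then |SZ| = |Z − S| = 74.15.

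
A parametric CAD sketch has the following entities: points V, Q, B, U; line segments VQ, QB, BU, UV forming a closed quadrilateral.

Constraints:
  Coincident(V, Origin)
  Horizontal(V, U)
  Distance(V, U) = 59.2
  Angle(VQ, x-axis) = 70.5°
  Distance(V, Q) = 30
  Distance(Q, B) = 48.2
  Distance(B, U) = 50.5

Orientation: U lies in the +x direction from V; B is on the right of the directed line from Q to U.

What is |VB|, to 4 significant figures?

23.59

V is at the origin; VU is horizontal with |VU| = 59.2 and U in +x, so U = (59.2, 0). VQ runs at 70.5° with |VQ| = 30.0, so Q = (10.01, 28.28). B is determined by |QB| = 48.2 and |BU| = 50.5 together: it lies at the intersection of circle(Q, 48.2) and circle(U, 50.5). With |QU| = 56.74, the foot of the radical line on QU is 26.37 from Q and the perpendicular offset is √(48.2² − 26.37²) = 40.35. Taking the right-of-QU solution: B = (12.76, -19.84).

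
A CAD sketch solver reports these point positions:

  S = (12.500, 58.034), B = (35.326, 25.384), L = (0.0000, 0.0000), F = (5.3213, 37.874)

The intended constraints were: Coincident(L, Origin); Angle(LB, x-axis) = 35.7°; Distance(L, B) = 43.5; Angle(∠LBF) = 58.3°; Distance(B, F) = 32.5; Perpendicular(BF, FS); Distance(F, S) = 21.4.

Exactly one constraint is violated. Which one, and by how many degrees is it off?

Perpendicular(BF, FS) — off by 3.00°.

L = (0.00, 0.00) ✓; LB at 35.70° ✓; |LB| = 43.50 ✓; ∠LBF = 58.30° ✓; |BF| = 32.50 ✓; ∠(BF, FS) = 87.00° ✗; |FS| = 21.40 ✓.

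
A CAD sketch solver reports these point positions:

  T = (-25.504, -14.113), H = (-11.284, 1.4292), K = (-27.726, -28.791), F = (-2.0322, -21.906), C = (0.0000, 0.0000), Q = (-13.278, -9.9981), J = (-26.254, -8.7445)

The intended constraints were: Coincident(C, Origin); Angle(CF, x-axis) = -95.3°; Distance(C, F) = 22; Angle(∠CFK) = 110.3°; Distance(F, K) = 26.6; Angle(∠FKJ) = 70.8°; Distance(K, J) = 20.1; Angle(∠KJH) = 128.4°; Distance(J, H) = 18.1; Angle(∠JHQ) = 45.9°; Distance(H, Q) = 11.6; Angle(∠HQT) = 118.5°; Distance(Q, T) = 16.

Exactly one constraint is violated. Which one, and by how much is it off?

Distance(Q, T) = 16 — off by 3.10.

C = (0.00, 0.00) ✓; CF at -95.30° ✓; |CF| = 22.00 ✓; ∠CFK = 110.3° ✓; |FK| = 26.60 ✓; ∠FKJ = 70.80° ✓; |KJ| = 20.10 ✓; ∠KJH = 128.4° ✓; |JH| = 18.10 ✓; ∠JHQ = 45.90° ✓; |HQ| = 11.60 ✓; ∠HQT = 118.5° ✓; |QT| = 12.90 ✗.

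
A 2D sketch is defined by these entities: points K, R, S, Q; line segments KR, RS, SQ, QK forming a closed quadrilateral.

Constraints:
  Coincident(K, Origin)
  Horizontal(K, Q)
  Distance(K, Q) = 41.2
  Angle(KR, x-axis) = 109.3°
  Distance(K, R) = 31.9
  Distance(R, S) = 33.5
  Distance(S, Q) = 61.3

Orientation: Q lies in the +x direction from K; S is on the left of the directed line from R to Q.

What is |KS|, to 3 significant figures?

55.7

Checks: |RS| = 33.50 ✓; |SQ| = 61.30 ✓.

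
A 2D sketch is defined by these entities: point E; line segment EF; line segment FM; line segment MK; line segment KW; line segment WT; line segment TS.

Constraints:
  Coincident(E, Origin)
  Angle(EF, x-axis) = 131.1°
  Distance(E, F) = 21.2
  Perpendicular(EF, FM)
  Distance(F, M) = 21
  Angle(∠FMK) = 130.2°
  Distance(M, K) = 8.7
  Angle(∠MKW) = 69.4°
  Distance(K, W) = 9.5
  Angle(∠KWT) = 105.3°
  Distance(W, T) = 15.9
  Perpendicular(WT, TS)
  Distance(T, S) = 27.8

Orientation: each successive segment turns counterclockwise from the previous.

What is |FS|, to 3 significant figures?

36.7

∠KWT = 105.3° gives WT at 96.2° from the x-axis; with |WT| = 15.9, T = (-22.5, 12.8). WT is perpendicular to TS, so TS runs at -174°; with |TS| = 27.8, S = (-50.1, 9.76). Then |FS| = |S − F| = 36.7.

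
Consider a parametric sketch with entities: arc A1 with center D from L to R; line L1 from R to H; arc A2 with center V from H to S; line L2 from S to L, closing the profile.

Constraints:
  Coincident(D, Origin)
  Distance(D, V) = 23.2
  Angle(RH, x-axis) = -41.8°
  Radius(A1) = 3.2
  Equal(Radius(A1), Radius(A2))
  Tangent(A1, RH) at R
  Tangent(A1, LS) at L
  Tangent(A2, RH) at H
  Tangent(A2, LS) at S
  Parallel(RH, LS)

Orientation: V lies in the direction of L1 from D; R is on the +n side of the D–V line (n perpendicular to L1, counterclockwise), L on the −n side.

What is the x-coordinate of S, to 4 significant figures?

15.16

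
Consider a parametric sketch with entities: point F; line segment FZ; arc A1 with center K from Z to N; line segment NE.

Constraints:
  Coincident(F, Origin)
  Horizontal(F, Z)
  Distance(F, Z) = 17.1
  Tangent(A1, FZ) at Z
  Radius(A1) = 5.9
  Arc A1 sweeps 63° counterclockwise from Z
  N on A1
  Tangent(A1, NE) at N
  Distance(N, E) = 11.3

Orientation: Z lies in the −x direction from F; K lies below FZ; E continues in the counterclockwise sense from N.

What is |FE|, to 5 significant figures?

30.531

On A1, Z sits at bearing 90° from K; a 63° counterclockwise sweep puts N at bearing 153°, so N = K + 5.9·(cos 153°, sin 153°) = (-22.357, -3.2215). Tangency of A1 to NE means the radius KN is perpendicular to NE, so NE runs along (−sin 153°, cos 153°); with |NE| = 11.3, E = (-27.487, -13.290). Then |FE| = |E − F| = 30.531.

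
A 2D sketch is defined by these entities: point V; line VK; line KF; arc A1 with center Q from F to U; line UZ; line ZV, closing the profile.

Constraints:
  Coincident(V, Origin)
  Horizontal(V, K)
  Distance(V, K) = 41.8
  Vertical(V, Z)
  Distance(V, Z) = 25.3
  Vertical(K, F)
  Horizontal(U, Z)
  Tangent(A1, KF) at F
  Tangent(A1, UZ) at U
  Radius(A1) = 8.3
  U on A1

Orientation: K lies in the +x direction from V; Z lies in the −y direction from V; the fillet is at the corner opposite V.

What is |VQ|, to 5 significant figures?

37.567

VZ is vertical with |VZ| = 25.3 and Z on the −y side, so Z = (0.0000, -25.300). The virtual corner opposite V is at (41.800, -25.300). A1 meets KF tangentially, so QF is at right angles to KF and A1 meets UZ tangentially, so QU is at right angles to UZ, with radius 8.3, so the center Q sits 8.3 in from both sides at Q = (33.500, -17.000). Then |VQ| = |Q − V| = 37.567.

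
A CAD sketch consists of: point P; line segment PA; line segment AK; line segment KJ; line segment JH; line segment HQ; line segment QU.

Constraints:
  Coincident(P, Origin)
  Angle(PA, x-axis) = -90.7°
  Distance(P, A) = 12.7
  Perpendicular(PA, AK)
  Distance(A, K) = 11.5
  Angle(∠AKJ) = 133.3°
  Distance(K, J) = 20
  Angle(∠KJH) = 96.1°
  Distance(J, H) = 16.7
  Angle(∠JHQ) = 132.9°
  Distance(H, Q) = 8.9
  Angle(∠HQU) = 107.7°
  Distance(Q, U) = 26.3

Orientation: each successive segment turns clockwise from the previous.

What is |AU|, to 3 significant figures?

4.56

P is at the origin; PA runs at -90.7° with length 12.7, so A = (-0.155, -12.7). The perpendicularity gives AK at right angles to PA, so AK runs at 179°; with |AK| = 11.5, K = (-11.7, -12.6). ∠AKJ = 133.3° gives KJ at 133° from the x-axis; with |KJ| = 20.0, J = (-25.2, 2.16). ∠KJH = 96.1° gives JH at 48.7° from the x-axis; with |JH| = 16.7, H = (-14.2, 14.7). ∠JHQ = 132.9° gives HQ at 1.60° from the x-axis; with |HQ| = 8.9, Q = (-5.27, 15.0). ∠HQU = 107.7° gives QU at -70.7° from the x-axis; with |QU| = 26.3, U = (3.42, -9.86). Then |AU| = |U − A| = 4.56.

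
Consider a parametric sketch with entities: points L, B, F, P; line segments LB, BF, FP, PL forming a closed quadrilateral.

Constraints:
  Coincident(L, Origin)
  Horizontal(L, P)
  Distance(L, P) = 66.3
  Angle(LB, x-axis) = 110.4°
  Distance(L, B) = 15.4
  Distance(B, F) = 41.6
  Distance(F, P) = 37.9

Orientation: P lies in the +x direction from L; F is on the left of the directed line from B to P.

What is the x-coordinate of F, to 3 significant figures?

35.5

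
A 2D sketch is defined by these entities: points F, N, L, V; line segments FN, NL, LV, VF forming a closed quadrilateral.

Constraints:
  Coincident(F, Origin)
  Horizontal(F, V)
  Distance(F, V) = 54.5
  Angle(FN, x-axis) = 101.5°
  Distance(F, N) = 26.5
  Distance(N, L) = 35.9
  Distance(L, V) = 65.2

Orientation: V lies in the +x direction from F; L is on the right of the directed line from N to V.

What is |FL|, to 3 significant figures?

13.9

F is at the origin; F and V share the same y with |FV| = 54.5 and V in +x, so V = (54.5, 0). FN runs at 101.5° with |FN| = 26.5, so N = (-5.28, 26.0). L is determined by |NL| = 35.9 and |LV| = 65.2 together: it lies at the intersection of circle(N, 35.9) and circle(V, 65.2). With |NV| = 65.2, the foot of the radical line on NV is 9.87 from N and the perpendicular offset is √(35.9² − 9.87²) = 34.5. Taking the right-of-NV solution: L = (-9.99, -9.62).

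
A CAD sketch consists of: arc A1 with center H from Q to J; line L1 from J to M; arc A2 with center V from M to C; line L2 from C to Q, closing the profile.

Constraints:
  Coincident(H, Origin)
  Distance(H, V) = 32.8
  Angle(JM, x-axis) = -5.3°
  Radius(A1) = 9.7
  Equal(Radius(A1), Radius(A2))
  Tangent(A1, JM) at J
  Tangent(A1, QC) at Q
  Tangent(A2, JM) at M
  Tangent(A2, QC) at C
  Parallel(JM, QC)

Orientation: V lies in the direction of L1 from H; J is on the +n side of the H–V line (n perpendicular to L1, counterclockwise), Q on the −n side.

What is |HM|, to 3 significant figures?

34.2

Tangency of A1 to both parallel lines with radius 9.7 puts J and Q at H ± 9.7·n: J = (0.896, 9.66), Q = (-0.896, -9.66). Equal radii place M and C the same way about V: M = V + 9.7·n = (33.6, 6.63), C = V − 9.7·n = (31.8, -12.7). Then |HM| = |M − H| = 34.2.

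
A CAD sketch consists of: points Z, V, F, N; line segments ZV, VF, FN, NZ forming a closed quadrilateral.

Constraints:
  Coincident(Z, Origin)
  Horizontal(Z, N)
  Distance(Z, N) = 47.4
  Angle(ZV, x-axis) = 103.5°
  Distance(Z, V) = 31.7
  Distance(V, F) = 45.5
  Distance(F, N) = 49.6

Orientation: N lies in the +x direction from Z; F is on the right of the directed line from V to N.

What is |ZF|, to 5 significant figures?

14.096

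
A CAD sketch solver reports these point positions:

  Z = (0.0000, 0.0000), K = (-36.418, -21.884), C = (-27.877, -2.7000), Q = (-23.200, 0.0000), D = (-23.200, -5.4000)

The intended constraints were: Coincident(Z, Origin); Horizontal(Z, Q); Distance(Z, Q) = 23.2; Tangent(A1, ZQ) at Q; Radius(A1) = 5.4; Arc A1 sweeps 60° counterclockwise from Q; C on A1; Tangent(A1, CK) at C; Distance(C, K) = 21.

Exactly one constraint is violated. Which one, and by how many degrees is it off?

Tangent(A1, CK) at C — off by 6.00°.

Z = (0.00, 0.00) ✓; Z.y = 0.00, Q.y = 0.00 ✓; |ZQ| = 23.20 ✓; ∠(DQ, QZ) = 90.00° ✓; |DQ| = 5.400 ✓; bearing(D→C) − bearing(D→Q) = 60.00° ✓; |DC| = 5.400 ✓; ∠(DC, CK) = 84.00° ✗; |CK| = 21.00 ✓.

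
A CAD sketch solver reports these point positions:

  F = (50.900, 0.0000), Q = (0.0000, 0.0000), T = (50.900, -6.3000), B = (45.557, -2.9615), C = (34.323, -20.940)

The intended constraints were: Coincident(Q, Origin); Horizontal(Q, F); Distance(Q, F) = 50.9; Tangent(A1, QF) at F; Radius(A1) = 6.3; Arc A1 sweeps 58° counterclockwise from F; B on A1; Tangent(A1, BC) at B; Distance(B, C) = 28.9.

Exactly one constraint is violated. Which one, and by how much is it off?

Distance(B, C) = 28.9 — off by 7.70.

Q = (0.00, 0.00) ✓; Q.y = 0.00, F.y = 0.00 ✓; |QF| = 50.90 ✓; ∠(TF, FQ) = 90.00° ✓; |TF| = 6.300 ✓; bearing(T→B) − bearing(T→F) = 58.00° ✓; |TB| = 6.300 ✓; ∠(TB, BC) = 90.00° ✓; |BC| = 21.20 ✗.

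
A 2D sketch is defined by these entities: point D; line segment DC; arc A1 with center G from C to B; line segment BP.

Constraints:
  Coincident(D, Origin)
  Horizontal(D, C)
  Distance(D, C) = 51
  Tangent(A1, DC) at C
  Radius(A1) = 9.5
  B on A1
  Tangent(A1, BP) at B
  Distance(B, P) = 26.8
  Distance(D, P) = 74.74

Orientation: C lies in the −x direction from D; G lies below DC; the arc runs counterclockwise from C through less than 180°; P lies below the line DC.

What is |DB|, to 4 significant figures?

60.59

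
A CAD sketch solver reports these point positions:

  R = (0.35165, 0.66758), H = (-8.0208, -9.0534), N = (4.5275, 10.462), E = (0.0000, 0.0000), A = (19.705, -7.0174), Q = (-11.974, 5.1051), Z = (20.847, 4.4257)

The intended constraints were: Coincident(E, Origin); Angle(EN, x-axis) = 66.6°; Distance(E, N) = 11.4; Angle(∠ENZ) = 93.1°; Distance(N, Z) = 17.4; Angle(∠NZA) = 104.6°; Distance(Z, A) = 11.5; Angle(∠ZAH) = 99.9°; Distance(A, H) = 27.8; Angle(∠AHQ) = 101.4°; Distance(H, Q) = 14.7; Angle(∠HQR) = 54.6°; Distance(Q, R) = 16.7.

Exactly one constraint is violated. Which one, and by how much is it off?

Distance(Q, R) = 16.7 — off by 3.60.

E = (0.00, 0.00) ✓; EN at 66.60° ✓; |EN| = 11.40 ✓; ∠ENZ = 93.10° ✓; |NZ| = 17.40 ✓; ∠NZA = 104.6° ✓; |ZA| = 11.50 ✓; ∠ZAH = 99.90° ✓; |AH| = 27.80 ✓; ∠AHQ = 101.4° ✓; |HQ| = 14.70 ✓; ∠HQR = 54.60° ✓; |QR| = 13.10 ✗.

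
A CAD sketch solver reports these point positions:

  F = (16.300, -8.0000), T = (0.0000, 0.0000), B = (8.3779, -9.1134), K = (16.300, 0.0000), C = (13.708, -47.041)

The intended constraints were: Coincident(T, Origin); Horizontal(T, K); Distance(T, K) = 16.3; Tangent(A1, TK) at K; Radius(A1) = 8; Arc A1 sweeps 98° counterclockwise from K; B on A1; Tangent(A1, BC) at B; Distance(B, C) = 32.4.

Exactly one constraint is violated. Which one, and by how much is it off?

Distance(B, C) = 32.4 — off by 5.90.

T = (0.00, 0.00) ✓; T.y = 0.00, K.y = 0.00 ✓; |TK| = 16.30 ✓; ∠(FK, KT) = 90.00° ✓; |FK| = 8.000 ✓; bearing(F→B) − bearing(F→K) = 98.00° ✓; |FB| = 8.000 ✓; ∠(FB, BC) = 90.00° ✓; |BC| = 38.30 ✗.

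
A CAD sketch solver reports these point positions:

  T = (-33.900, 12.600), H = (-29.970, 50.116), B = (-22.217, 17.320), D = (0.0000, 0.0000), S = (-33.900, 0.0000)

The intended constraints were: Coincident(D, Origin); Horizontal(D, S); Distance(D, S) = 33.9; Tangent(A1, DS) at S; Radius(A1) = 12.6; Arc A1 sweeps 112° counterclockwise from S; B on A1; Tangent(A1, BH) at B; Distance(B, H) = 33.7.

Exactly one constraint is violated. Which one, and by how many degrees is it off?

Tangent(A1, BH) at B — off by 8.70°.

D = (0.00, 0.00) ✓; D.y = 0.00, S.y = 0.00 ✓; |DS| = 33.90 ✓; ∠(TS, SD) = 90.00° ✓; |TS| = 12.60 ✓; bearing(T→B) − bearing(T→S) = 112.0° ✓; |TB| = 12.60 ✓; ∠(TB, BH) = 98.70° ✗; |BH| = 33.70 ✓.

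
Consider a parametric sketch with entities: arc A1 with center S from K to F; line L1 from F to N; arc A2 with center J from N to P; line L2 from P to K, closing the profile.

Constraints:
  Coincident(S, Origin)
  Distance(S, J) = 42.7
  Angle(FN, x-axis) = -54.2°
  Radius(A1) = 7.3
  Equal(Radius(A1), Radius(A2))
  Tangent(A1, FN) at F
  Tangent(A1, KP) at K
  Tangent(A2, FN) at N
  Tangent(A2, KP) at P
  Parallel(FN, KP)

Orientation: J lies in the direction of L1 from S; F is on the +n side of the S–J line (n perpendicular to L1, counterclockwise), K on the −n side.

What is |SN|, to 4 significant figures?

43.32

The slot axis is L1's direction at -54.2°, so u = (cos -54.2°, sin -54.2°) = (0.5850, -0.8111) and n = (−sin -54.2°, cos -54.2°) = (0.8111, 0.5850). S is at the origin and J lies 42.7 along u from S, so J = 42.7·u = (24.98, -34.63). Tangency of A1 to both parallel lines with radius 7.3 puts F and K at S ± 7.3·n: F = (5.921, 4.270), K = (-5.921, -4.270). Equal radii place N and P the same way about J: N = J + 7.3·n = (30.90, -30.36), P = J − 7.3·n = (19.06, -38.90). Then |SN| = |N − S| = 43.32.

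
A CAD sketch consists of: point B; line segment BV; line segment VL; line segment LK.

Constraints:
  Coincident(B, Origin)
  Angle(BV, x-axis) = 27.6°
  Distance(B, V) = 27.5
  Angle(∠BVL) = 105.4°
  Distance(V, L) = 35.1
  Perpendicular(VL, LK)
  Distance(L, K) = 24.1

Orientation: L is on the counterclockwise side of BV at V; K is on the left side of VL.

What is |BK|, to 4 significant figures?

42.47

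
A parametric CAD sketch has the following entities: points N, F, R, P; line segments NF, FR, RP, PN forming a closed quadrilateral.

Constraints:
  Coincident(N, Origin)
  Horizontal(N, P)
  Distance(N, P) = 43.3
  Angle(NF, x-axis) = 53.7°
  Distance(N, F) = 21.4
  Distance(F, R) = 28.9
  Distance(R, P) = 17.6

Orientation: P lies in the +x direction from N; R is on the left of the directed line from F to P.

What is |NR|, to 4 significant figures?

45.11

N is at the origin; NP is horizontal with |NP| = 43.3 and P in +x, so P = (43.3, 0). NF runs at 53.7° with |NF| = 21.4, so F = (12.67, 17.25). R is determined by |FR| = 28.9 and |RP| = 17.6 together: it lies at the intersection of circle(F, 28.9) and circle(P, 17.6). With |FP| = 35.15, the foot of the radical line on FP is 25.05 from F and the perpendicular offset is √(28.9² − 25.05²) = 14.41. Taking the left-of-FP solution: R = (41.57, 17.51).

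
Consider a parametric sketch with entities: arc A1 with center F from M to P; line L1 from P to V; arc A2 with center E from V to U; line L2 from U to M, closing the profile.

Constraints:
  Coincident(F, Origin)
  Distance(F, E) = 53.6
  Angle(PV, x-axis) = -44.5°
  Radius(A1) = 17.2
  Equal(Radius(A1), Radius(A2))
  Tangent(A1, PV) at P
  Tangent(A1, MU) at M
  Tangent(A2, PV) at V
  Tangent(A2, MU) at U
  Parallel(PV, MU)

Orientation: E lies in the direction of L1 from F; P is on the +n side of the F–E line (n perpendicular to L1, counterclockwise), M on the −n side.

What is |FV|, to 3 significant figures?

56.3

Tangency of A1 to both parallel lines with radius 17.2 puts P and M at F ± 17.2·n: P = (12.1, 12.3), M = (-12.1, -12.3). Equal radii place V and U the same way about E: V = E + 17.2·n = (50.3, -25.3), U = E − 17.2·n = (26.2, -49.8). Then |FV| = |V − F| = 56.3.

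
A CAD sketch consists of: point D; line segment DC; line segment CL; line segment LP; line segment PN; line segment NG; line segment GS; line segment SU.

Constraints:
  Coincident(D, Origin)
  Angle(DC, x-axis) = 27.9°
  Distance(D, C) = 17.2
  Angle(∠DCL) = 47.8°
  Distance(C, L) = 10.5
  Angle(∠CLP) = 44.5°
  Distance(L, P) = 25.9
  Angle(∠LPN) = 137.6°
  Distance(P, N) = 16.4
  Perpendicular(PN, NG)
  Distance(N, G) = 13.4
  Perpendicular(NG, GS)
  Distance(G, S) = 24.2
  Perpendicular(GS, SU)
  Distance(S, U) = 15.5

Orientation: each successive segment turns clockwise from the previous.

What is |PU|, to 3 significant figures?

8.08

D is at the origin; DC runs at 27.9° with length 17.2, so C = (15.2, 8.05). ∠DCL = 47.8° gives CL at -104° from the x-axis; with |CL| = 10.5, L = (12.6, -2.13). ∠CLP = 44.5° gives LP at 120° from the x-axis; with |LP| = 25.9, P = (-0.421, 20.3). ∠LPN = 137.6° gives PN at 77.8° from the x-axis; with |PN| = 16.4, N = (3.04, 36.3). PN is perpendicular to NG, so NG runs at -12.2°; with |NG| = 13.4, G = (16.1, 33.5). NG is perpendicular to GS, so GS runs at -102°; with |GS| = 24.2, S = (11.0, 9.80). GS ⟂ SU, so SU runs at 168°; with |SU| = 15.5, U = (-4.12, 13.1). Then |PU| = |U − P| = 8.08.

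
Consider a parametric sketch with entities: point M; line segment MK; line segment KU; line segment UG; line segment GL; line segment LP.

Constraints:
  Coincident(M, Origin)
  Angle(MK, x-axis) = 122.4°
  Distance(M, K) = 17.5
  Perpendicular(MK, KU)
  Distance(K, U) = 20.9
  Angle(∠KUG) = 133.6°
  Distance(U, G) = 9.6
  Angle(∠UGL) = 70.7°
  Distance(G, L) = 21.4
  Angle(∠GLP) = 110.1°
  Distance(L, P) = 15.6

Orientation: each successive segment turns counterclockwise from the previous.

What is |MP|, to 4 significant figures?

13.21

M is at the origin; MK runs at 122.4° with length 17.5, so K = (-9.377, 14.78). The perpendicularity gives KU at right angles to MK, so KU runs at -147.6°; with |KU| = 20.9, U = (-27.02, 3.577). ∠KUG = 133.6° gives UG at -101.2° from the x-axis; with |UG| = 9.6, G = (-28.89, -5.840). ∠UGL = 70.7° gives GL at 8.100° from the x-axis; with |GL| = 21.4, L = (-7.702, -2.825). ∠GLP = 110.1° gives LP at 78.00° from the x-axis; with |LP| = 15.6, P = (-4.458, 12.43). Then |MP| = |P − M| = 13.21.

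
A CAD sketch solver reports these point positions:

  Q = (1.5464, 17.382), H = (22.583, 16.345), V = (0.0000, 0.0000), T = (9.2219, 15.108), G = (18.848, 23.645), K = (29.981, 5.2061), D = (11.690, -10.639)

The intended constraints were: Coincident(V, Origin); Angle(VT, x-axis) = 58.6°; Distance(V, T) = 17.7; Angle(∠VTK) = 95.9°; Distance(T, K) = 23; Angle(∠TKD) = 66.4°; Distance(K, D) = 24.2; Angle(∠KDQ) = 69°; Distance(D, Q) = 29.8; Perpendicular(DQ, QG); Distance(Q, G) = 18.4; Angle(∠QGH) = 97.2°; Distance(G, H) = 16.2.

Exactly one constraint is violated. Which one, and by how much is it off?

Distance(G, H) = 16.2 — off by 8.00.

V = (0.00, 0.00) ✓; VT at 58.60° ✓; |VT| = 17.70 ✓; ∠VTK = 95.90° ✓; |TK| = 23.00 ✓; ∠TKD = 66.40° ✓; |KD| = 24.20 ✓; ∠KDQ = 69.00° ✓; |DQ| = 29.80 ✓; ∠(DQ, QG) = 90.00° ✓; |QG| = 18.40 ✓; ∠QGH = 97.20° ✓; |GH| = 8.200 ✗.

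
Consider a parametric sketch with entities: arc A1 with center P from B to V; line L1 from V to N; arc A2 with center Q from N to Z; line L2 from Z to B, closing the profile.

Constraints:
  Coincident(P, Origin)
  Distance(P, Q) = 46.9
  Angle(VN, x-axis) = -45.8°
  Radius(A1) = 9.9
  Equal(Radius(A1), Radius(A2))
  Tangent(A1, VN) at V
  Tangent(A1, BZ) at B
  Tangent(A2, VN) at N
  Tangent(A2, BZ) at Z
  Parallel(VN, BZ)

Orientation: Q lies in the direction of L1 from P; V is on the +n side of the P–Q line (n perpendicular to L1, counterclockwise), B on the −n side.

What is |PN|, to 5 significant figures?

47.933

Tangency of A1 to both parallel lines with radius 9.9 puts V and B at P ± 9.9·n: V = (7.0974, 6.9019), B = (-7.0974, -6.9019). Equal radii place N and Z the same way about Q: N = Q + 9.9·n = (39.794, -26.721), Z = Q − 9.9·n = (25.600, -40.525). Then |PN| = |N − P| = 47.933.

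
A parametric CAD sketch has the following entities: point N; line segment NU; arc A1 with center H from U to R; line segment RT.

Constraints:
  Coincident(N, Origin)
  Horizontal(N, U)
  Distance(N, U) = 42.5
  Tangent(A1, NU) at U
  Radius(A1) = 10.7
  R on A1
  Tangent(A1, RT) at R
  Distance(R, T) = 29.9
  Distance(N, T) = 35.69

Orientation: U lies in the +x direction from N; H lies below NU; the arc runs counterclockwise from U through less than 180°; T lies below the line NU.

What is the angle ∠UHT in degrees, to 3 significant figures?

129°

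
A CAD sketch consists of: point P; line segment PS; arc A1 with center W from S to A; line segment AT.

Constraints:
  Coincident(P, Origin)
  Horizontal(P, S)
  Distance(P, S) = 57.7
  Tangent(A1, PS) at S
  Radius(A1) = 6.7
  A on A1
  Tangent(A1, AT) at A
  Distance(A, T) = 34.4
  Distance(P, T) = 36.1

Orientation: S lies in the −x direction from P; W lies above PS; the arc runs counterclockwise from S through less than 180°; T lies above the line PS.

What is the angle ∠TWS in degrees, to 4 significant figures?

119.2°

P is at the origin; PS is horizontal with |PS| = 57.7 and S on the −x side, so S = (-57.70, 0.000). Since A1 is tangent to PS there, WS ⟂ PS, so W = S + (0, 6.7) = (-57.70, 6.700). Since WA ⟂ AT (tangency), |WT| = √(6.7² + 34.4²) = 35.05 regardless of where A sits on A1. So T lies on both circle(P, 36.1) and circle(W, 35.05); the above-PS intersection is T = (-27.12, 23.82). A is the foot of the tangent from T: A = (-53.37, 1.588).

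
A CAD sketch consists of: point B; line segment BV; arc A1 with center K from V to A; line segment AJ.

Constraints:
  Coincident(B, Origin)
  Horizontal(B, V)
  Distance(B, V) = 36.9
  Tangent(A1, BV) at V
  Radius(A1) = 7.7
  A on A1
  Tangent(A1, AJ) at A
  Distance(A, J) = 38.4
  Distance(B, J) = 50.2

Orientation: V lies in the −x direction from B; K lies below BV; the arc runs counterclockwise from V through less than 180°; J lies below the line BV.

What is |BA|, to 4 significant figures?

45.02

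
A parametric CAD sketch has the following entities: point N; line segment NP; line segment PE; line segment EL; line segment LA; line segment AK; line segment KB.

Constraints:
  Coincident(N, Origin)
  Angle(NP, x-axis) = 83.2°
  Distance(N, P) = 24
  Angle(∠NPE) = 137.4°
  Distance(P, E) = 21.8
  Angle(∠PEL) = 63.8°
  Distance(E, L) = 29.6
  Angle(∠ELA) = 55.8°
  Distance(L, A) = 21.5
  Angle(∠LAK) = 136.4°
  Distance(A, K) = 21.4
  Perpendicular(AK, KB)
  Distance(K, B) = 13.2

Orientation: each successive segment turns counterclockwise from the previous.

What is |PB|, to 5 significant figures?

18.797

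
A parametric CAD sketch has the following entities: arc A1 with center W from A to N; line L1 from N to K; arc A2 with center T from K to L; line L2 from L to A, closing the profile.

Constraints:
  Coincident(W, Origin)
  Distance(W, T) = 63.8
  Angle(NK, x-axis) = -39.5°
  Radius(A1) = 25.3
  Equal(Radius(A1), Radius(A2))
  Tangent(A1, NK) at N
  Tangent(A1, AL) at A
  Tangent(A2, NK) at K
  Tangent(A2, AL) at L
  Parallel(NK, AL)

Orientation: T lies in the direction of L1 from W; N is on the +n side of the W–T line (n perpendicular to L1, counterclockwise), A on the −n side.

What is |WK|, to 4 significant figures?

68.63

Tangency of A1 to both parallel lines with radius 25.3 puts N and A at W ± 25.3·n: N = (16.09, 19.52), A = (-16.09, -19.52). Equal radii place K and L the same way about T: K = T + 25.3·n = (65.32, -21.06), L = T − 25.3·n = (33.14, -60.10). Then |WK| = |K − W| = 68.63.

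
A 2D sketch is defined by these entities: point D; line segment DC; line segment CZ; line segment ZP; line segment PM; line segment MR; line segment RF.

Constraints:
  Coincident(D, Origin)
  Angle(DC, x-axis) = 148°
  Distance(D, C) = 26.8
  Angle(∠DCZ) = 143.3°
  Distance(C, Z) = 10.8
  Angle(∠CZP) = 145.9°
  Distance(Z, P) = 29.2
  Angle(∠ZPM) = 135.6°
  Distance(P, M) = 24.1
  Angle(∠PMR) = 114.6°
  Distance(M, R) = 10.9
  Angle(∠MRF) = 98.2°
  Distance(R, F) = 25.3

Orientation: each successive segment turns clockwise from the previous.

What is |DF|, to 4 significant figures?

36.90

D is at the origin; DC runs at 148.0° with length 26.8, so C = (-22.73, 14.20). ∠DCZ = 143.3° gives CZ at 111.3° from the x-axis; with |CZ| = 10.8, Z = (-26.65, 24.26). ∠CZP = 145.9° gives ZP at 77.20° from the x-axis; with |ZP| = 29.2, P = (-20.18, 52.74). ∠ZPM = 135.6° gives PM at 32.80° from the x-axis; with |PM| = 24.1, M = (0.07607, 65.79). ∠PMR = 114.6° gives MR at -32.60° from the x-axis; with |MR| = 10.9, R = (9.259, 59.92). ∠MRF = 98.2° gives RF at -114.4° from the x-axis; with |RF| = 25.3, F = (-1.193, 36.88). Then |DF| = |F − D| = 36.90.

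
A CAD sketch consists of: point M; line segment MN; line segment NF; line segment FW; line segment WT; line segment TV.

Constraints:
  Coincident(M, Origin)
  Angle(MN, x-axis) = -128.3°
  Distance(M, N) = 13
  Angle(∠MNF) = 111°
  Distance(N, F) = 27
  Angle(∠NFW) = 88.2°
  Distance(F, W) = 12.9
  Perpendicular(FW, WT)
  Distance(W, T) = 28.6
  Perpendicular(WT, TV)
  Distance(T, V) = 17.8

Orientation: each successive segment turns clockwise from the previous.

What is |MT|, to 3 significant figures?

2.67

M is at the origin; MN runs at -128.3° with length 13.0, so N = (-8.06, -10.2). ∠MNF = 111.0° gives NF at 163° from the x-axis; with |NF| = 27.0, F = (-33.8, -2.17). ∠NFW = 88.2° gives FW at 70.9° from the x-axis; with |FW| = 12.9, W = (-29.6, 10.0). FW is perpendicular to WT, so WT runs at -19.1°; with |WT| = 28.6, T = (-2.59, 0.658). Then |MT| = |T − M| = 2.67.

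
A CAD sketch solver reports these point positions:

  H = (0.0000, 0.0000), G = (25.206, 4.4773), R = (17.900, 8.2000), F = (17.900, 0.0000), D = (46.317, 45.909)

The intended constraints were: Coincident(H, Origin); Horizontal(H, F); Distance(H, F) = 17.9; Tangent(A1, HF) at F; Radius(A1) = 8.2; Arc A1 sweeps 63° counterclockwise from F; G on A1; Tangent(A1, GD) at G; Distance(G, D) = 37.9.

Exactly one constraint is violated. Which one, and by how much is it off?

Distance(G, D) = 37.9 — off by 8.60.

H = (0.00, 0.00) ✓; H.y = 0.00, F.y = 0.00 ✓; |HF| = 17.90 ✓; ∠(RF, FH) = 90.00° ✓; |RF| = 8.200 ✓; bearing(R→G) − bearing(R→F) = 63.00° ✓; |RG| = 8.200 ✓; ∠(RG, GD) = 90.00° ✓; |GD| = 46.50 ✗.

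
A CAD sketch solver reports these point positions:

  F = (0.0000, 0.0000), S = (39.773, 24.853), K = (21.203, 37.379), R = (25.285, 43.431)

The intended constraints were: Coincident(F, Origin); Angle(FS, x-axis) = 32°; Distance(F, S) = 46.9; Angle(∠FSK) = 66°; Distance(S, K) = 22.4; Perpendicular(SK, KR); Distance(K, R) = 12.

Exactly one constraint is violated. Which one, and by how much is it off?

Distance(K, R) = 12 — off by 4.70.

F = (0.00, 0.00) ✓; FS at 32.00° ✓; |FS| = 46.90 ✓; ∠FSK = 66.00° ✓; |SK| = 22.40 ✓; ∠(SK, KR) = 90.00° ✓; |KR| = 7.300 ✗.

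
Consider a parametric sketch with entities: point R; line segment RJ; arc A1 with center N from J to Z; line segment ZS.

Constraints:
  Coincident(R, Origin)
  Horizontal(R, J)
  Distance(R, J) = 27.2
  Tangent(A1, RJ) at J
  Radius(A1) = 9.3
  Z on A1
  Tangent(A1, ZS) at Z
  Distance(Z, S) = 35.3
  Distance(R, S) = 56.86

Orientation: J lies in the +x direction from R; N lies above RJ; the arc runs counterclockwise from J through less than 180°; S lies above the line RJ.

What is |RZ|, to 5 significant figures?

37.772

Checks: |NZ| = 9.300 ✓; ∠(NZ, ZS) = 90.00° ✓; |ZS| = 35.30 ✓; |RS| = 56.86 ✓.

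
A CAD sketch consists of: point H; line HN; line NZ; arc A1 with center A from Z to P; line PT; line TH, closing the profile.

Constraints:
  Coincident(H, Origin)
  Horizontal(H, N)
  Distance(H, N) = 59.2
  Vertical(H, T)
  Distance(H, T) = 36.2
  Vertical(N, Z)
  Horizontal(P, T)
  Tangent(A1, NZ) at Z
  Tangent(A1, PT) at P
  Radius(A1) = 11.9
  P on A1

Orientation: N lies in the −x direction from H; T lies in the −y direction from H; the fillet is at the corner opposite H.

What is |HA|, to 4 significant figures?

53.18

H is at the origin; HN is horizontal with |HN| = 59.2 and N on the −x side, so N = (-59.20, 0.000). HT is vertical with |HT| = 36.2 and T on the −y side, so T = (0.000, -36.20). The virtual corner opposite H is at (-59.20, -36.20). A1 meets NZ tangentially, so AZ is at right angles to NZ and tangency of A1 to PT means the radius AP is perpendicular to PT, with radius 11.9, so the center A sits 11.9 in from both sides at A = (-47.30, -24.30). Then |HA| = |A − H| = 53.18.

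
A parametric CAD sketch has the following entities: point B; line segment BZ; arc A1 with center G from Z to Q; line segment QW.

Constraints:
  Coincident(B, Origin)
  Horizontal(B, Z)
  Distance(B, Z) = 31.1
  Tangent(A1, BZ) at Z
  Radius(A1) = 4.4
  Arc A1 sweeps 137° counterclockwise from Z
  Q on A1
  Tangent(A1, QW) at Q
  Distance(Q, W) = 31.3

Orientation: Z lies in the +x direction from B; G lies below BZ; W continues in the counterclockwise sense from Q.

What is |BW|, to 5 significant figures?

58.643

B is at the origin; B and Z share the same y with |BZ| = 31.1 and Z on the +x side, so Z = (31.100, 0.0000). Tangency of A1 to BZ means the radius GZ is perpendicular to BZ, so G = Z + (0, -4.4) = (31.100, -4.4000). On A1, Z sits at bearing 90° from G; a 137° counterclockwise sweep puts Q at bearing 227°, so Q = G + 4.4·(cos 227°, sin 227°) = (28.099, -7.6180). A1 meets QW tangentially, so GQ is at right angles to QW, so QW runs along (−sin 227°, cos 227°); with |QW| = 31.3, W = (50.991, -28.965). Then |BW| = |W − B| = 58.643.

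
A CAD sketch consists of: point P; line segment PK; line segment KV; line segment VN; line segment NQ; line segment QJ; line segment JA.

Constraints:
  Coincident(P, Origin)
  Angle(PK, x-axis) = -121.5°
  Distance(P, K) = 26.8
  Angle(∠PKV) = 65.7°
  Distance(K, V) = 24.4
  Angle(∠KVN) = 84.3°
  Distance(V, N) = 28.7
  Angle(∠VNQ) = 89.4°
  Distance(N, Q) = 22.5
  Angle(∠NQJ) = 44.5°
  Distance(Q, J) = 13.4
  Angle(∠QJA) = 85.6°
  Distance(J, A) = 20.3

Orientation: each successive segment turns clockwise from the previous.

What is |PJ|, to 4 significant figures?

6.752

∠VNQ = 89.4° gives NQ at -62.10° from the x-axis; with |NQ| = 22.5, Q = (8.033, -8.860). ∠NQJ = 44.5° gives QJ at 162.4° from the x-axis; with |QJ| = 13.4, J = (-4.740, -4.809). Then |PJ| = |J − P| = 6.752.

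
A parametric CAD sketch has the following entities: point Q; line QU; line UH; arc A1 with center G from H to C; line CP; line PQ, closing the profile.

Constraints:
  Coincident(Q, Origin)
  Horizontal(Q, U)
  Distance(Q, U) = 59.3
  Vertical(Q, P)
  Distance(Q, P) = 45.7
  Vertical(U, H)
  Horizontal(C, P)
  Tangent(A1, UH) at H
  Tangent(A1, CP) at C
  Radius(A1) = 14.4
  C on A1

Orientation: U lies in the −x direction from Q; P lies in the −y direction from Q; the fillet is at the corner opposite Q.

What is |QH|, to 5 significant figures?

67.054

Q is at the origin; Q and U share the same y with |QU| = 59.3 and U on the −x side, so U = (-59.300, 0.0000). QP is vertical with |QP| = 45.7 and P on the −y side, so P = (0.0000, -45.700). The virtual corner opposite Q is at (-59.300, -45.700). Since A1 is tangent to UH there, GH ⟂ UH and tangency of A1 to CP means the radius GC is perpendicular to CP, with radius 14.4, so the center G sits 14.4 in from both sides at G = (-44.900, -31.300). That places the tangent points at H = (-59.300, -31.300) on UH and C = (-44.900, -45.700) on CP. Then |QH| = |H − Q| = 67.054.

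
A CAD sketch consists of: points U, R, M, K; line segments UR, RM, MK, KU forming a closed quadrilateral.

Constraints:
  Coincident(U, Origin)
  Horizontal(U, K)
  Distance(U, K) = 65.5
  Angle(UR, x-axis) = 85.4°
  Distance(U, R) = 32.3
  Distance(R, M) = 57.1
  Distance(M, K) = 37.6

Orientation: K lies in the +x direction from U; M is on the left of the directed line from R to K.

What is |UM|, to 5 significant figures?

70.108

Checks: |RM| = 57.10 ✓; |MK| = 37.60 ✓.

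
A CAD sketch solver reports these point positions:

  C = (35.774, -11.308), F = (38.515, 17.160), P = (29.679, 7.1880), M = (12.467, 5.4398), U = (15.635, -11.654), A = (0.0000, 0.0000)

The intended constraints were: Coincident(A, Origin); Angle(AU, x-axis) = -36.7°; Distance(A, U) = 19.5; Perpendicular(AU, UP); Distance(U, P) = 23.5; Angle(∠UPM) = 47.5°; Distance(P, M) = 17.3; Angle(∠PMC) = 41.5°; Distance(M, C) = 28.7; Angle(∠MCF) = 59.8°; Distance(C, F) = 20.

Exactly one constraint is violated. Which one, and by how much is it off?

Distance(C, F) = 20 — off by 8.60.

A = (0.00, 0.00) ✓; AU at -36.70° ✓; |AU| = 19.50 ✓; ∠(AU, UP) = 90.00° ✓; |UP| = 23.50 ✓; ∠UPM = 47.50° ✓; |PM| = 17.30 ✓; ∠PMC = 41.50° ✓; |MC| = 28.70 ✓; ∠MCF = 59.80° ✓; |CF| = 28.60 ✗.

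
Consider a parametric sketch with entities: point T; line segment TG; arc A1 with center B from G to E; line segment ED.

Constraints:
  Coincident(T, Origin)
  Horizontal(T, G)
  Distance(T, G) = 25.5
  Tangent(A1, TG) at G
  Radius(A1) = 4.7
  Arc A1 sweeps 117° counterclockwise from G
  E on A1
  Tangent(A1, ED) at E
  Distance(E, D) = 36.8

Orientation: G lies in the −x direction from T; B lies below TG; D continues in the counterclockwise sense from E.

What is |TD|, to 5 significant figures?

41.695

T is at the origin; T and G share the same y with |TG| = 25.5 and G on the −x side, so G = (-25.500, 0.0000). The tangent condition forces BG to be normal to TG, so B = G + (0, -4.7) = (-25.500, -4.7000). On A1, G sits at bearing 90° from B; a 117° counterclockwise sweep puts E at bearing 207°, so E = B + 4.7·(cos 207°, sin 207°) = (-29.688, -6.8338). Since A1 is tangent to ED there, BE ⟂ ED, so ED runs along (−sin 207°, cos 207°); with |ED| = 36.8, D = (-12.981, -39.623). Then |TD| = |D − T| = 41.695.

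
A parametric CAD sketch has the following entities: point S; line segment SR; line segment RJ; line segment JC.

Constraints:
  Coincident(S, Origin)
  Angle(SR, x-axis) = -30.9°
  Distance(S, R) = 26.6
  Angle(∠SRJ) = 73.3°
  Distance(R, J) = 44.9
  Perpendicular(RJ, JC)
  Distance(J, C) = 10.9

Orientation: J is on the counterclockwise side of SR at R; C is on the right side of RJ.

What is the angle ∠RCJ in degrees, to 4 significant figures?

76.35°

S is at the origin; SR runs at -30.9° with length 26.6, so R = 26.6·(cos -30.9°, sin -30.9°) = (22.82, -13.66). ∠SRJ = 73.3°, so RJ runs at -30.9° + (180° − 73.3°) = 75.80° from the x-axis; with |RJ| = 44.9, J = R + 44.9·(cos 75.80°, sin 75.80°) = (33.84, 29.87). RJ is perpendicular to JC; with |JC| = 10.9 on the right of RJ, C = J + 10.9·(0.9694, -0.2453) = (44.41, 27.19). Then cos ∠RCJ = CR·CJ / (|CR||CJ|), giving 76.35°.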